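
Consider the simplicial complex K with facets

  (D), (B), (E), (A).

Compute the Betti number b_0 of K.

Fix the vertex order A < B < D < E and write every simplex with vertices in increasing order. Then dim K = 0 and the simplices of K are:

  0-simplices (4): A, B, D, E

Hence C_0 ≅ Z^4.

Computing H_k = (kernel of ∂_k) / (image of ∂_{k+1}):

  H_0: rank C_0 − rank ∂_1 = 4 − 0 = 4, and there is no ∂_1, so H_0 = Z^4.

(K is a triangulation of a set of 4 points.)

Hence the Betti numbers are b_0 = 4.

b_0 = 4.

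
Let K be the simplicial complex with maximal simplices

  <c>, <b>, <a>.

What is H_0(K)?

H_0 ≅ Z^3.

K has 3 vertices.
rank ∂_0 = 0, rank ∂_1 = 0 ⇒ b_0 = 3 − 0 − 0 = 3. So H_0 ≅ Z^3.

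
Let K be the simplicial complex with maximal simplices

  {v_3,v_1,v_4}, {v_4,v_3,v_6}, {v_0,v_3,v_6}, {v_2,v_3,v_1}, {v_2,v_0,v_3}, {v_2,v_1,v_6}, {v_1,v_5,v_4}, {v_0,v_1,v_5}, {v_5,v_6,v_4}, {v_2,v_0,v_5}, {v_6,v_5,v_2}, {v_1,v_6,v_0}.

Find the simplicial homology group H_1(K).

H_1 ≅ Z/2.

Take the total order v_0 < v_1 < v_2 < v_3 < v_4 < v_5 < v_6 on the vertex set. Then K (dimension 2) consists of the simplices:

  0-simplices (7): [v_0], [v_1], [v_2], [v_3], [v_4], [v_5], [v_6]
  1-simplices (18): (18 of them)
  2-simplices (12): (12 of them)

giving chain groups C_0 ≅ Z^7, C_1 ≅ Z^18, C_2 ≅ Z^12.

The boundary map ∂_1: C_1 → C_0 sends each edge [p,q] (with p < q) to q − p. For instance
  ∂[v_2,v_3] = [v_3] − [v_2].
This gives a 7×18 integer matrix of rank 6; reducing to Smith normal form yields diagonal entries (1,1,1,1,1,1).

The boundary map ∂_2: C_2 → C_1 acts by ∂[p,q,r] = [q,r] − [p,r] + [p,q]. For instance
  ∂[v_1,v_4,v_5] = [v_4,v_5] − [v_1,v_5] + [v_1,v_4],
  ∂[v_3,v_4,v_6] = [v_4,v_6] − [v_3,v_6] + [v_3,v_4].
As a 18×12 matrix over Z this has rank 12, with invariant factors (1,1,1,1,1,1,1,1,1,1,1,2).

Computing H_k = (kernel of ∂_k) / (image of ∂_{k+1}):

  H_1: rank ker ∂_1 − rank ∂_2 = (18 − 6) − 12 = 0, and ∂_2 has invariant factor 2 > 1, so H_1 ≅ Z/2.

(K is a triangulation of the real projective plane RP^2.)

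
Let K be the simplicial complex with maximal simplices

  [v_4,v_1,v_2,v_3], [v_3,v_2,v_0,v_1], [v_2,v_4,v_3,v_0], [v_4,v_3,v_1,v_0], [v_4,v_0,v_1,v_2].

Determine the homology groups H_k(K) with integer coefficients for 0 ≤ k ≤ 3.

H_0 = Z,  H_1 = 0,  H_2 = 0,  H_3 = Z.

Take the total order v_0 < v_1 < v_2 < v_3 < v_4 on the vertex set. Then K (dimension 3) consists of the simplices:

  0-simplices (5): [v_0], [v_1], [v_2], [v_3], [v_4]
  1-simplices (10): [v_0,v_1], [v_0,v_2], [v_0,v_3], [v_0,v_4], [v_1,v_2], [v_1,v_3], [v_1,v_4], [v_2,v_3], [v_2,v_4], [v_3,v_4]
  2-simplices (10): [v_0,v_1,v_2], [v_0,v_1,v_3], [v_0,v_1,v_4], [v_0,v_2,v_3], [v_0,v_2,v_4], [v_0,v_3,v_4], [v_1,v_2,v_3], [v_1,v_2,v_4], [v_1,v_3,v_4], [v_2,v_3,v_4]
  3-simplices (5): [v_0,v_1,v_2,v_3], [v_0,v_1,v_2,v_4], [v_0,v_1,v_3,v_4], [v_0,v_2,v_3,v_4], [v_1,v_2,v_3,v_4]

so the chain groups are C_0 ≅ Z^5, C_1 ≅ Z^10, C_2 ≅ Z^10, C_3 ≅ Z^5.

The boundary map ∂_1: C_1 → C_0 maps an edge to its endpoints' difference, ∂[p,q] = q − p.
The resulting 5×10 matrix has rank 4, and its Smith normal form has invariant factors (1,1,1,1).

The boundary map ∂_2: C_2 → C_1 maps a triangle to the signed sum of its edges. For instance
  ∂[v_0,v_3,v_4] = [v_3,v_4] − [v_0,v_4] + [v_0,v_3],
  ∂[v_1,v_3,v_4] = [v_3,v_4] − [v_1,v_4] + [v_1,v_3].
The 10×10 boundary matrix has rank 6 and Smith normal form diag(1,1,1,1,1,1).

Boundary ∂_3: C_3 → C_2 sends each 3-simplex σ to the alternating sum Σ_i (−1)^i (σ with its i-th vertex removed). For instance
  ∂[v_0,v_1,v_3,v_4] = [v_1,v_3,v_4] − [v_0,v_3,v_4] + [v_0,v_1,v_4] − [v_0,v_1,v_3],
  ∂[v_0,v_1,v_2,v_4] = [v_1,v_2,v_4] − [v_0,v_2,v_4] + [v_0,v_1,v_4] − [v_0,v_1,v_2].
The resulting 10×5 matrix has rank 4, and its Smith normal form has invariant factors (1,1,1,1).

Reading off H_k = ker ∂_k / im ∂_{k+1}:

  H_0: rank C_0 − rank ∂_1 = 5 − 4 = 1, and the invariant factors of ∂_1 are all 1, so H_0 = Z.
  H_1: rank ker ∂_1 − rank ∂_2 = (10 − 4) − 6 = 0, and the invariant factors of ∂_2 are all 1, so H_1 = 0.
  H_2: rank ker ∂_2 − rank ∂_3 = (10 − 6) − 4 = 0, and the invariant factors of ∂_3 are all 1, so H_2 = 0.
  H_3: rank ker ∂_3 − rank ∂_4 = (5 − 4) − 0 = 1, and there is no ∂_4, so H_3 = Z.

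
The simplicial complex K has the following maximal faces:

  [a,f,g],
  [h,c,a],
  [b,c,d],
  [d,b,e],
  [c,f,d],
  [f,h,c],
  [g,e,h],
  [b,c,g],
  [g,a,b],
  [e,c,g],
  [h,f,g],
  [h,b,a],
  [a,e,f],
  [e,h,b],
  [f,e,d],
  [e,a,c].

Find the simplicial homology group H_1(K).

K has 8 vertices, 24 edges, 16 triangles.
rank ∂_1 = 7, rank ∂_2 = 15 ⇒ b_1 = 24 − 7 − 15 = 2; all invariant factors of ∂_2 are 1 so no torsion. So H_1 ≅ Z^2.

H_1 ≅ Z^2.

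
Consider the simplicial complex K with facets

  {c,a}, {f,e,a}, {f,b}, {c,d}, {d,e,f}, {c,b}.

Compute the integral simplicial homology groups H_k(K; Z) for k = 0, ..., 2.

H_0 = Z,  H_1 = Z^2,  H_2 = 0.

Fix the vertex order a < b < c < d < e < f and write every simplex with vertices in increasing order. Then dim K = 2 and the simplices of K are:

  0-simplices (6): a, b, c, d, e, f
  1-simplices (9): ac, ae, af, bc, bf, cd, de, df, ef
  2-simplices (2): aef, def

giving chain groups C_0 ≅ Z^6, C_1 ≅ Z^9, C_2 ≅ Z^2.

The boundary map ∂_1: C_1 → C_0 is given by ∂[p,q] = [q] − [p].
The 6×9 boundary matrix has rank 5 and Smith normal form diag(1,1,1,1,1).

Boundary ∂_2: C_2 → C_1 acts by ∂[p,q,r] = [q,r] − [p,r] + [p,q]. For instance
  ∂def = ef − df + de,
  ∂aef = ef − af + ae.
The 9×2 boundary matrix has rank 2 and Smith normal form diag(1,1).

Reading off H_k = ker ∂_k / im ∂_{k+1}:

  H_0: rank C_0 − rank ∂_1 = 6 − 5 = 1, and the invariant factors of ∂_1 are all 1, so H_0 ≅ Z.
  H_1: rank ker ∂_1 − rank ∂_2 = (9 − 5) − 2 = 2, and the invariant factors of ∂_2 are all 1, so H_1 ≅ Z^2.
  H_2: rank ker ∂_2 − rank ∂_3 = (2 − 2) − 0 = 0, and there is no ∂_3, so H_2 ≅ 0.

As a check, the Euler characteristic is 6 − 9 + 2 = -1, which agrees with 1 − 2 + 0 = -1.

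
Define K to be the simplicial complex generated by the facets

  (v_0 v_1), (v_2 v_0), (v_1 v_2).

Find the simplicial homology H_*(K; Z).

H_0 = Z,  H_1 = Z.

Fix the vertex order v_0 < v_1 < v_2 and write every simplex with vertices in increasing order. Then dim K = 1 and the simplices of K are:

  0-simplices (3): [v_0], [v_1], [v_2]
  1-simplices (3): [v_0,v_1], [v_0,v_2], [v_1,v_2]

so the chain groups are C_0 ≅ Z^3, C_1 ≅ Z^3.

The boundary map ∂_1: C_1 → C_0 maps an edge to its endpoints' difference, ∂[p,q] = q − p.
As a 3×3 matrix over Z this has rank 2, with invariant factors (1,1).

Reading off H_k = ker ∂_k / im ∂_{k+1}:

  H_0: rank C_0 − rank ∂_1 = 3 − 2 = 1, and the invariant factors of ∂_1 are all 1, so H_0 ≅ Z.
  H_1: rank ker ∂_1 − rank ∂_2 = (3 − 2) − 0 = 1, and there is no ∂_2, so H_1 ≅ Z.

As a check, the Euler characteristic is 3 − 3 = 0, which agrees with 1 − 1 = 0.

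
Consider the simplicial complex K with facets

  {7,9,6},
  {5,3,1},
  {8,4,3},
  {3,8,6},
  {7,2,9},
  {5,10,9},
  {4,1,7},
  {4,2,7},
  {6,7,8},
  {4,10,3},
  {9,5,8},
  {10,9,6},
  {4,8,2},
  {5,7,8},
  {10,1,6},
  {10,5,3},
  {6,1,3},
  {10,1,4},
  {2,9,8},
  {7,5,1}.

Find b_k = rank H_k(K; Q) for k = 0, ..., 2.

Order the vertices as 1 < 2 < 3 < 4 < 5 < 6 < 7 < 8 < 9 < 10. Listing each simplex with vertices in this order, K has dimension 2 with simplices:

  0-simplices (10): [1], [2], [3], [4], [5], [6], [7], [8], [9], [10]
  1-simplices (30): (30 of them)
  2-simplices (20): (20 of them)

giving chain groups C_0 ≅ Z^10, C_1 ≅ Z^30, C_2 ≅ Z^20.

The boundary map ∂_1: C_1 → C_0 sends each edge [p,q] (with p < q) to q − p.
This gives a 10×30 integer matrix of rank 9; reducing to Smith normal form yields diagonal entries (1,1,1,1,1,1,1,1,1).

∂_2: C_2 → C_1 acts by ∂[p,q,r] = [q,r] − [p,r] + [p,q]. For instance
  ∂[3,4,10] = [4,10] − [3,10] + [3,4],
  ∂[2,4,8] = [4,8] − [2,8] + [2,4].
As a 30×20 matrix over Z this has rank 20, with invariant factors (1,1,1,1,1,1,1,1,1,1,1,1,1,1,1,1,1,1,1,2).

Reading off H_k = ker ∂_k / im ∂_{k+1}:

  H_0: rank C_0 − rank ∂_1 = 10 − 9 = 1, and the invariant factors of ∂_1 are all 1, so H_0 ≅ Z.
  H_1: rank ker ∂_1 − rank ∂_2 = (30 − 9) − 20 = 1, and ∂_2 has invariant factor 2 > 1, so H_1 ≅ Z ⊕ Z/2Z.
  H_2: rank ker ∂_2 − rank ∂_3 = (20 − 20) − 0 = 0, and there is no ∂_3, so H_2 ≅ 0.

(K is a triangulation of the Klein bottle.)

Hence the Betti numbers are b_0 = 1, b_1 = 1, b_2 = 0.

b_0 = 1, b_1 = 1, b_2 = 0.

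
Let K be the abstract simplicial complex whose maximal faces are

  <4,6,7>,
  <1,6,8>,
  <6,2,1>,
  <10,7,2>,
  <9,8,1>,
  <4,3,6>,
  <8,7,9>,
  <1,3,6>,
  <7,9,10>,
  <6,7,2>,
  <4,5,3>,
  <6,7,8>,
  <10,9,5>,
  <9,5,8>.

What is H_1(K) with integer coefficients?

H_1 ≅ Z.

We work with the vertex ordering 1 < 2 < 3 < 4 < 5 < 6 < 7 < 8 < 9 < 10. The simplices of K, each written with vertices in increasing order, are:

  0-simplices (10): [1], [2], [3], [4], [5], [6], [7], [8], [9], [10]
  1-simplices (24): (24 of them)
  2-simplices (14): [1,2,6], [1,3,6], [1,6,8], [1,8,9], [2,6,7], [2,7,10], [3,4,5], [3,4,6], [4,6,7], [5,8,9], [5,9,10], [6,7,8], [7,8,9], [7,9,10]

Hence C_0 ≅ Z^10, C_1 ≅ Z^24, C_2 ≅ Z^14.

The boundary map ∂_1: C_1 → C_0 sends each edge [p,q] (with p < q) to q − p.
The 10×24 boundary matrix has rank 9 and Smith normal form diag(1,1,1,1,1,1,1,1,1).

∂_2: C_2 → C_1 acts by ∂[p,q,r] = [q,r] − [p,r] + [p,q]. For instance
  ∂[2,7,10] = [7,10] − [2,10] + [2,7],
  ∂[1,6,8] = [6,8] − [1,8] + [1,6].
The 24×14 boundary matrix has rank 14 and Smith normal form diag(1,1,1,1,1,1,1,1,1,1,1,1,1,1).

From H_k ≅ ker(∂_k) / im(∂_{k+1}) we obtain:

  H_1: rank ker ∂_1 − rank ∂_2 = (24 − 9) − 14 = 1, and the invariant factors of ∂_2 are all 1, so H_1 ≅ Z.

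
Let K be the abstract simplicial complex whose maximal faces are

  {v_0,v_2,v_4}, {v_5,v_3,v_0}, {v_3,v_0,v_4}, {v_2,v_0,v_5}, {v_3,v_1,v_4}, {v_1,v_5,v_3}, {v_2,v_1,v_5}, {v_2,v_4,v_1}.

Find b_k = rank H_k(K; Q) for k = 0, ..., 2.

b_0 = 1, b_1 = 0, b_2 = 1.

Take the total order v_0 < v_1 < v_2 < v_3 < v_4 < v_5 on the vertex set. Then K (dimension 2) consists of the simplices:

  0-simplices (6): [v_0], [v_1], [v_2], [v_3], [v_4], [v_5]
  1-simplices (12): [v_0,v_2], [v_0,v_3], [v_0,v_4], [v_0,v_5], [v_1,v_2], [v_1,v_3], [v_1,v_4], [v_1,v_5], [v_2,v_4], [v_2,v_5], [v_3,v_4], [v_3,v_5]
  2-simplices (8): [v_0,v_2,v_4], [v_0,v_2,v_5], [v_0,v_3,v_4], [v_0,v_3,v_5], [v_1,v_2,v_4], [v_1,v_2,v_5], [v_1,v_3,v_4], [v_1,v_3,v_5]

giving chain groups C_0 ≅ Z^6, C_1 ≅ Z^12, C_2 ≅ Z^8.

The boundary map ∂_1: C_1 → C_0 sends each edge [p,q] (with p < q) to q − p. For instance
  ∂[v_1,v_2] = [v_2] − [v_1].
This gives a 6×12 integer matrix of rank 5; reducing to Smith normal form yields diagonal entries (1,1,1,1,1).

Boundary ∂_2: C_2 → C_1 maps a triangle to the signed sum of its edges. For instance
  ∂[v_0,v_3,v_4] = [v_3,v_4] − [v_0,v_4] + [v_0,v_3],
  ∂[v_1,v_3,v_4] = [v_3,v_4] − [v_1,v_4] + [v_1,v_3].
As a 12×8 matrix over Z this has rank 7, with invariant factors (1,1,1,1,1,1,1).

Computing H_k = (kernel of ∂_k) / (image of ∂_{k+1}):

  H_0: rank C_0 − rank ∂_1 = 6 − 5 = 1, and the invariant factors of ∂_1 are all 1, so H_0 = Z.
  H_1: rank ker ∂_1 − rank ∂_2 = (12 − 5) − 7 = 0, and the invariant factors of ∂_2 are all 1, so H_1 = 0.
  H_2: rank ker ∂_2 − rank ∂_3 = (8 − 7) − 0 = 1, and there is no ∂_3, so H_2 = Z.

(K is a triangulation of the 2-sphere S^2.)

Hence the Betti numbers are b_0 = 1, b_1 = 0, b_2 = 1.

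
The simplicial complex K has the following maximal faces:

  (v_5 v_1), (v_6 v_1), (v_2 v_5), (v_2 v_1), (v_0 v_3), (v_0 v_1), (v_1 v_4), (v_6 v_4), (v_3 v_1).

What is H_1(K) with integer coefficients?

K has 7 vertices, 9 edges.
rank ∂_1 = 6, rank ∂_2 = 0 ⇒ b_1 = 9 − 6 − 0 = 3. So H_1 ≅ Z^3.

H_1 ≅ Z^3.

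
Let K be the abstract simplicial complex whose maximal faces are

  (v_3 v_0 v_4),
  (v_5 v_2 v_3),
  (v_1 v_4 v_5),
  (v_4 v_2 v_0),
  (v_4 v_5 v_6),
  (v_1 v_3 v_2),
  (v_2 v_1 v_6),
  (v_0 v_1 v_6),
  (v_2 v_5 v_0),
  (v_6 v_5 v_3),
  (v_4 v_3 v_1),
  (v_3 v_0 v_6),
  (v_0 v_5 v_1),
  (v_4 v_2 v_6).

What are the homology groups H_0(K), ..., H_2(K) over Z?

H_0 ≅ Z,  H_1 ≅ Z^2,  H_2 ≅ Z.

K has 7 vertices, 21 edges, 14 triangles.
rank ∂_0 = 0, rank ∂_1 = 6 ⇒ b_0 = 7 − 0 − 6 = 1; all invariant factors of ∂_1 are 1 so no torsion. So H_0 = Z.
rank ∂_1 = 6, rank ∂_2 = 13 ⇒ b_1 = 21 − 6 − 13 = 2; all invariant factors of ∂_2 are 1 so no torsion. So H_1 = Z^2.
rank ∂_2 = 13, rank ∂_3 = 0 ⇒ b_2 = 14 − 13 − 0 = 1. So H_2 = Z.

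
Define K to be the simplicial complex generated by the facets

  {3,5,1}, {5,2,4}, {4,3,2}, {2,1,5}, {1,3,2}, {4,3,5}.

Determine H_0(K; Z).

We work with the vertex ordering 1 < 2 < 3 < 4 < 5. The simplices of K, each written with vertices in increasing order, are:

  0-simplices (5): [1], [2], [3], [4], [5]
  1-simplices (9): [1,2], [1,3], [1,5], [2,3], [2,4], [2,5], [3,4], [3,5], [4,5]
  2-simplices (6): [1,2,3], [1,2,5], [1,3,5], [2,3,4], [2,4,5], [3,4,5]

Hence C_0 ≅ Z^5, C_1 ≅ Z^9, C_2 ≅ Z^6.

∂_1: C_1 → C_0 is given by ∂[p,q] = [q] − [p].
The resulting 5×9 matrix has rank 4, and its Smith normal form has invariant factors (1,1,1,1).

The boundary map ∂_2: C_2 → C_1 maps a triangle to the signed sum of its edges. For instance
  ∂[3,4,5] = [4,5] − [3,5] + [3,4],
  ∂[2,3,4] = [3,4] − [2,4] + [2,3].
The 9×6 boundary matrix has rank 5 and Smith normal form diag(1,1,1,1,1).

Reading off H_k = ker ∂_k / im ∂_{k+1}:

  H_0: rank C_0 − rank ∂_1 = 5 − 4 = 1, and the invariant factors of ∂_1 are all 1, so H_0 = Z.

H_0 = Z.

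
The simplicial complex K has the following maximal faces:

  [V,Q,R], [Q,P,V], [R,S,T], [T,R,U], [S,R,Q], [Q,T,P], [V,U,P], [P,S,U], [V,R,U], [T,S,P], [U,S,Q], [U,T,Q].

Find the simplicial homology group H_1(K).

We work with the vertex ordering P < Q < R < S < T < U < V. The simplices of K, each written with vertices in increasing order, are:

  0-simplices (7): P, Q, R, S, T, U, V
  1-simplices (18): PQ, PS, PT, PU, PV, QR, QS, QT, QU, QV, RS, RT, RU, RV, ST, SU, TU, UV
  2-simplices (12): PQT, PQV, PST, PSU, PUV, QRS, QRV, QSU, QTU, RST, RTU, RUV

giving chain groups C_0 ≅ Z^7, C_1 ≅ Z^18, C_2 ≅ Z^12.

The boundary map ∂_1: C_1 → C_0 is given by ∂[p,q] = [q] − [p].
As a 7×18 matrix over Z this has rank 6, with invariant factors (1,1,1,1,1,1).

Boundary ∂_2: C_2 → C_1 maps a triangle to the signed sum of its edges. For instance
  ∂PSU = SU − PU + PS,
  ∂RUV = UV − RV + RU.
This gives a 18×12 integer matrix of rank 12; reducing to Smith normal form yields diagonal entries (1,1,1,1,1,1,1,1,1,1,1,2).

From H_k ≅ ker(∂_k) / im(∂_{k+1}) we obtain:

  H_1: rank ker ∂_1 − rank ∂_2 = (18 − 6) − 12 = 0, and ∂_2 has invariant factor 2 > 1, so H_1 = Z_2.

H_1 = Z_2.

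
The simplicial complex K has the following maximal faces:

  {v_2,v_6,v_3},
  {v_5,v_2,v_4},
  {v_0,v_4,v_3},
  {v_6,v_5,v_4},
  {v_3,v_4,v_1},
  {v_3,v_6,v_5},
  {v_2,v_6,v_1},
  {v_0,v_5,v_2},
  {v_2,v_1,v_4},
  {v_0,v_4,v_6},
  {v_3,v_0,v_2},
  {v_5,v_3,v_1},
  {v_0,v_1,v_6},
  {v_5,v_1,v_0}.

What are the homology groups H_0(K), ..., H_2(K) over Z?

We work with the vertex ordering v_0 < v_1 < v_2 < v_3 < v_4 < v_5 < v_6. The simplices of K, each written with vertices in increasing order, are:

  0-simplices (7): [v_0], [v_1], [v_2], [v_3], [v_4], [v_5], [v_6]
  1-simplices (21): (21 of them)
  2-simplices (14): (14 of them)

Hence C_0 ≅ Z^7, C_1 ≅ Z^21, C_2 ≅ Z^14.

Boundary ∂_1: C_1 → C_0 is given by ∂[p,q] = [q] − [p]. For instance
  ∂[v_1,v_3] = [v_3] − [v_1].
As a 7×21 matrix over Z this has rank 6, with invariant factors (1,1,1,1,1,1).

∂_2: C_2 → C_1 sends each 2-simplex [p,q,r] to [q,r] − [p,r] + [p,q]. For instance
  ∂[v_3,v_5,v_6] = [v_5,v_6] − [v_3,v_6] + [v_3,v_5],
  ∂[v_0,v_1,v_6] = [v_1,v_6] − [v_0,v_6] + [v_0,v_1].
The resulting 21×14 matrix has rank 13, and its Smith normal form has invariant factors (1,1,1,1,1,1,1,1,1,1,1,1,1).

Reading off H_k = ker ∂_k / im ∂_{k+1}:

  H_0: rank C_0 − rank ∂_1 = 7 − 6 = 1, and the invariant factors of ∂_1 are all 1, so H_0 ≅ Z.
  H_1: rank ker ∂_1 − rank ∂_2 = (21 − 6) − 13 = 2, and the invariant factors of ∂_2 are all 1, so H_1 ≅ Z^2.
  H_2: rank ker ∂_2 − rank ∂_3 = (14 − 13) − 0 = 1, and there is no ∂_3, so H_2 ≅ Z.

(K is a triangulation of the torus T^2.)

H_0 = Z,  H_1 = Z^2,  H_2 = Z.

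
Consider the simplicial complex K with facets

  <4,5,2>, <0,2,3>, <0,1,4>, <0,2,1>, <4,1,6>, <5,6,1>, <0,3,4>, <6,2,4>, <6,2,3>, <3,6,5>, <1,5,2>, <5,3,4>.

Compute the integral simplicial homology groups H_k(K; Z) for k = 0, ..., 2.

Fix the vertex order 0 < 1 < 2 < 3 < 4 < 5 < 6 and write every simplex with vertices in increasing order. Then dim K = 2 and the simplices of K are:

  0-simplices (7): [0], [1], [2], [3], [4], [5], [6]
  1-simplices (18): [0,1], [0,2], [0,3], [0,4], [1,2], [1,4], [1,5], [1,6], [2,3], [2,4], [2,5], [2,6], [3,4], [3,5], [3,6], [4,5], [4,6], [5,6]
  2-simplices (12): [0,1,2], [0,1,4], [0,2,3], [0,3,4], [1,2,5], [1,4,6], [1,5,6], [2,3,6], [2,4,5], [2,4,6], [3,4,5], [3,5,6]

Hence C_0 ≅ Z^7, C_1 ≅ Z^18, C_2 ≅ Z^12.

The boundary map ∂_1: C_1 → C_0 sends each edge [p,q] (with p < q) to q − p. For instance
  ∂[2,4] = [4] − [2].
The resulting 7×18 matrix has rank 6, and its Smith normal form has invariant factors (1,1,1,1,1,1).

∂_2: C_2 → C_1 maps a triangle to the signed sum of its edges. For instance
  ∂[2,4,5] = [4,5] − [2,5] + [2,4],
  ∂[2,4,6] = [4,6] − [2,6] + [2,4].
The 18×12 boundary matrix has rank 12 and Smith normal form diag(1,1,1,1,1,1,1,1,1,1,1,2).

Computing H_k = (kernel of ∂_k) / (image of ∂_{k+1}):

  H_0: rank C_0 − rank ∂_1 = 7 − 6 = 1, and the invariant factors of ∂_1 are all 1, so H_0 = Z.
  H_1: rank ker ∂_1 − rank ∂_2 = (18 − 6) − 12 = 0, and ∂_2 has invariant factor 2 > 1, so H_1 = Z_2.
  H_2: rank ker ∂_2 − rank ∂_3 = (12 − 12) − 0 = 0, and there is no ∂_3, so H_2 = 0.

H_0 ≅ Z,  H_1 ≅ Z_2,  H_2 = 0.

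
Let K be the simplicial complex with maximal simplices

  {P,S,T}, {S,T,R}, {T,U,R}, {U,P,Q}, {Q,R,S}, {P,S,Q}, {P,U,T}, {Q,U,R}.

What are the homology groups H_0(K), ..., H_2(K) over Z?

Take the total order P < Q < R < S < T < U on the vertex set. Then K (dimension 2) consists of the simplices:

  0-simplices (6): P, Q, R, S, T, U
  1-simplices (12): PQ, PS, PT, PU, QR, QS, QU, RS, RT, RU, ST, TU
  2-simplices (8): PQS, PQU, PST, PTU, QRS, QRU, RST, RTU

so the chain groups are C_0 ≅ Z^6, C_1 ≅ Z^12, C_2 ≅ Z^8.

Boundary ∂_1: C_1 → C_0 is given by ∂[p,q] = [q] − [p]. For instance
  ∂PS = S − P.
The resulting 6×12 matrix has rank 5, and its Smith normal form has invariant factors (1,1,1,1,1).

∂_2: C_2 → C_1 maps a triangle to the signed sum of its edges. For instance
  ∂PQU = QU − PU + PQ,
  ∂RTU = TU − RU + RT.
The resulting 12×8 matrix has rank 7, and its Smith normal form has invariant factors (1,1,1,1,1,1,1).

Now H_k = ker ∂_k / im ∂_{k+1}, so:

  H_0: rank C_0 − rank ∂_1 = 6 − 5 = 1, and the invariant factors of ∂_1 are all 1, so H_0 ≅ Z.
  H_1: rank ker ∂_1 − rank ∂_2 = (12 − 5) − 7 = 0, and the invariant factors of ∂_2 are all 1, so H_1 ≅ 0.
  H_2: rank ker ∂_2 − rank ∂_3 = (8 − 7) − 0 = 1, and there is no ∂_3, so H_2 ≅ Z.

As a check, the Euler characteristic is 6 − 12 + 8 = 2, which agrees with 1 − 0 + 1 = 2.

H_0 = Z,  H_1 = 0,  H_2 = Z.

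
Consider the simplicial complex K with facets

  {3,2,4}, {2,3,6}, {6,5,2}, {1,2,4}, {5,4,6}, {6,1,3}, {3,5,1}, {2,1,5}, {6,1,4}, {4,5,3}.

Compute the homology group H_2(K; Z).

H_2 ≅ 0.

Take the total order 1 < 2 < 3 < 4 < 5 < 6 on the vertex set. Then K (dimension 2) consists of the simplices:

  0-simplices (6): [1], [2], [3], [4], [5], [6]
  1-simplices (15): [1,2], [1,3], [1,4], [1,5], [1,6], [2,3], [2,4], [2,5], [2,6], [3,4], [3,5], [3,6], [4,5], [4,6], [5,6]
  2-simplices (10): [1,2,4], [1,2,5], [1,3,5], [1,3,6], [1,4,6], [2,3,4], [2,3,6], [2,5,6], [3,4,5], [4,5,6]

giving chain groups C_0 ≅ Z^6, C_1 ≅ Z^15, C_2 ≅ Z^10.

∂_1: C_1 → C_0 is given by ∂[p,q] = [q] − [p]. For instance
  ∂[3,6] = [6] − [3].
This gives a 6×15 integer matrix of rank 5; reducing to Smith normal form yields diagonal entries (1,1,1,1,1).

Boundary ∂_2: C_2 → C_1 sends each 2-simplex [p,q,r] to [q,r] − [p,r] + [p,q]. For instance
  ∂[2,3,6] = [3,6] − [2,6] + [2,3],
  ∂[2,3,4] = [3,4] − [2,4] + [2,3].
This gives a 15×10 integer matrix of rank 10; reducing to Smith normal form yields diagonal entries (1,1,1,1,1,1,1,1,1,2).

From H_k ≅ ker(∂_k) / im(∂_{k+1}) we obtain:

  H_2: rank ker ∂_2 − rank ∂_3 = (10 − 10) − 0 = 0, and there is no ∂_3, so H_2 ≅ 0.

(K is a triangulation of the real projective plane RP^2.)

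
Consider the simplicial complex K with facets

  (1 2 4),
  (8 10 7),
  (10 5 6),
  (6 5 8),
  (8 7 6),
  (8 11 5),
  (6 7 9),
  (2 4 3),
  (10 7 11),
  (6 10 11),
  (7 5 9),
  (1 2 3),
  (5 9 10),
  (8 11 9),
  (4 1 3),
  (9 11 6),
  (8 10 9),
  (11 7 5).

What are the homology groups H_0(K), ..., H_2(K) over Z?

H_0 = Z^2,  H_1 = Z^2,  H_2 = Z^2.

We work with the vertex ordering 1 < 2 < 3 < 4 < 5 < 6 < 7 < 8 < 9 < 10 < 11. The simplices of K, each written with vertices in increasing order, are:

  0-simplices (11): [1], [2], [3], [4], [5], [6], [7], [8], [9], [10], [11]
  1-simplices (27): (27 of them)
  2-simplices (18): (18 of them)

so the chain groups are C_0 ≅ Z^11, C_1 ≅ Z^27, C_2 ≅ Z^18.

Boundary ∂_1: C_1 → C_0 is given by ∂[p,q] = [q] − [p]. For instance
  ∂[6,8] = [8] − [6].
As a 11×27 matrix over Z this has rank 9, with invariant factors (1,1,1,1,1,1,1,1,1).

∂_2: C_2 → C_1 acts by ∂[p,q,r] = [q,r] − [p,r] + [p,q]. For instance
  ∂[7,8,10] = [8,10] − [7,10] + [7,8],
  ∂[5,6,8] = [6,8] − [5,8] + [5,6].
The resulting 27×18 matrix has rank 16, and its Smith normal form has invariant factors (1,1,1,1,1,1,1,1,1,1,1,1,1,1,1,1).

From H_k ≅ ker(∂_k) / im(∂_{k+1}) we obtain:

  H_0: rank C_0 − rank ∂_1 = 11 − 9 = 2, and the invariant factors of ∂_1 are all 1, so H_0 ≅ Z^2.
  H_1: rank ker ∂_1 − rank ∂_2 = (27 − 9) − 16 = 2, and the invariant factors of ∂_2 are all 1, so H_1 ≅ Z^2.
  H_2: rank ker ∂_2 − rank ∂_3 = (18 − 16) − 0 = 2, and there is no ∂_3, so H_2 ≅ Z^2.

As a check, the Euler characteristic is 11 − 27 + 18 = 2, which agrees with 2 − 2 + 2 = 2.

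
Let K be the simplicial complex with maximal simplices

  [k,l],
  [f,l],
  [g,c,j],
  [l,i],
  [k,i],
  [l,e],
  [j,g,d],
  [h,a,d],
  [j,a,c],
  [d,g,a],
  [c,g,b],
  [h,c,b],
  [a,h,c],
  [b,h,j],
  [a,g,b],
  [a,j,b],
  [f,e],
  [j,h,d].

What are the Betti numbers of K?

K has 12 vertices, 24 edges, 12 triangles.
rank ∂_0 = 0, rank ∂_1 = 10 ⇒ b_0 = 12 − 0 − 10 = 2; all invariant factors of ∂_1 are 1 so no torsion. So H_0 ≅ Z^2.
rank ∂_1 = 10, rank ∂_2 = 12 ⇒ b_1 = 24 − 10 − 12 = 2; ∂_2 has invariant factor(s) [2] giving torsion. So H_1 ≅ Z^2 × Z/2.
rank ∂_2 = 12, rank ∂_3 = 0 ⇒ b_2 = 12 − 12 − 0 = 0. So H_2 ≅ 0.

b_0 = 2, b_1 = 2, b_2 = 0.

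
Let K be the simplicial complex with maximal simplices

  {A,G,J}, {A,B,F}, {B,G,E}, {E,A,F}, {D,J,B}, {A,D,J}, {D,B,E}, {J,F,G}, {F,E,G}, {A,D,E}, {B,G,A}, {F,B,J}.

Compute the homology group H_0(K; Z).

Order the vertices as A < B < D < E < F < G < J. Listing each simplex with vertices in this order, K has dimension 2 with simplices:

  0-simplices (7): A, B, D, E, F, G, J
  1-simplices (18): AB, AD, AE, AF, AG, AJ, BD, BE, BF, BG, BJ, DE, DJ, EF, EG, FG, FJ, GJ
  2-simplices (12): ABF, ABG, ADE, ADJ, AEF, AGJ, BDE, BDJ, BEG, BFJ, EFG, FGJ

giving chain groups C_0 ≅ Z^7, C_1 ≅ Z^18, C_2 ≅ Z^12.

Boundary ∂_1: C_1 → C_0 sends each edge [p,q] (with p < q) to q − p. For instance
  ∂FJ = J − F.
The resulting 7×18 matrix has rank 6, and its Smith normal form has invariant factors (1,1,1,1,1,1).

The boundary map ∂_2: C_2 → C_1 acts by ∂[p,q,r] = [q,r] − [p,r] + [p,q]. For instance
  ∂BEG = EG − BG + BE,
  ∂EFG = FG − EG + EF.
The resulting 18×12 matrix has rank 12, and its Smith normal form has invariant factors (1,1,1,1,1,1,1,1,1,1,1,2).

Computing H_k = (kernel of ∂_k) / (image of ∂_{k+1}):

  H_0: rank C_0 − rank ∂_1 = 7 − 6 = 1, and the invariant factors of ∂_1 are all 1, so H_0 ≅ Z.

(K is a triangulation of the real projective plane RP^2.)

H_0 = Z.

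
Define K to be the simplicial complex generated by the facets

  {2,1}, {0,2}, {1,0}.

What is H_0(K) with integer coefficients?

H_0 = Z.

K has 3 vertices, 3 edges.
rank ∂_0 = 0, rank ∂_1 = 2 ⇒ b_0 = 3 − 0 − 2 = 1; all invariant factors of ∂_1 are 1 so no torsion. So H_0 ≅ Z.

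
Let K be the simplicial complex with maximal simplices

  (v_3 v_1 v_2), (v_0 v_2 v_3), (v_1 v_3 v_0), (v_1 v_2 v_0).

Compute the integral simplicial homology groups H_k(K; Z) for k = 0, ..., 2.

H_0 ≅ Z,  H_1 = 0,  H_2 ≅ Z.

We work with the vertex ordering v_0 < v_1 < v_2 < v_3. The simplices of K, each written with vertices in increasing order, are:

  0-simplices (4): [v_0], [v_1], [v_2], [v_3]
  1-simplices (6): [v_0,v_1], [v_0,v_2], [v_0,v_3], [v_1,v_2], [v_1,v_3], [v_2,v_3]
  2-simplices (4): [v_0,v_1,v_2], [v_0,v_1,v_3], [v_0,v_2,v_3], [v_1,v_2,v_3]

giving chain groups C_0 ≅ Z^4, C_1 ≅ Z^6, C_2 ≅ Z^4.

∂_1: C_1 → C_0 is given by ∂[p,q] = [q] − [p]. For instance
  ∂[v_2,v_3] = [v_3] − [v_2].
As a 4×6 matrix over Z this has rank 3, with invariant factors (1,1,1).

The boundary map ∂_2: C_2 → C_1 acts by ∂[p,q,r] = [q,r] − [p,r] + [p,q]. For instance
  ∂[v_1,v_2,v_3] = [v_2,v_3] − [v_1,v_3] + [v_1,v_2],
  ∂[v_0,v_2,v_3] = [v_2,v_3] − [v_0,v_3] + [v_0,v_2].
As a 6×4 matrix over Z this has rank 3, with invariant factors (1,1,1).

From H_k ≅ ker(∂_k) / im(∂_{k+1}) we obtain:

  H_0: rank C_0 − rank ∂_1 = 4 − 3 = 1, and the invariant factors of ∂_1 are all 1, so H_0 = Z.
  H_1: rank ker ∂_1 − rank ∂_2 = (6 − 3) − 3 = 0, and the invariant factors of ∂_2 are all 1, so H_1 = 0.
  H_2: rank ker ∂_2 − rank ∂_3 = (4 − 3) − 0 = 1, and there is no ∂_3, so H_2 = Z.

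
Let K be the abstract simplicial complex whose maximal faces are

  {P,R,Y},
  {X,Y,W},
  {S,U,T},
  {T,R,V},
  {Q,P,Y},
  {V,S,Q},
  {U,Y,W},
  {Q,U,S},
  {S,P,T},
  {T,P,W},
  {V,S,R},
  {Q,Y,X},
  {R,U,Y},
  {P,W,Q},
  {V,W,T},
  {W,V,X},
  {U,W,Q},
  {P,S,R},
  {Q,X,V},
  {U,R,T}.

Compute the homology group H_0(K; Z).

H_0 = Z.

We work with the vertex ordering P < Q < R < S < T < U < V < W < X < Y. The simplices of K, each written with vertices in increasing order, are:

  0-simplices (10): P, Q, R, S, T, U, V, W, X, Y
  1-simplices (30): PQ, PR, PS, PT, PW, PY, QS, QU, QV, QW, QX, QY, RS, RT, RU, RV, RY, ST, SU, SV, TU, TV, TW, UW, UY, VW, VX, WX, WY, XY
  2-simplices (20): PQW, PQY, PRS, PRY, PST, PTW, QSU, QSV, QUW, QVX, QXY, RSV, RTU, RTV, RUY, STU, TVW, UWY, VWX, WXY

giving chain groups C_0 ≅ Z^10, C_1 ≅ Z^30, C_2 ≅ Z^20.

The boundary map ∂_1: C_1 → C_0 is given by ∂[p,q] = [q] − [p]. For instance
  ∂RY = Y − R.
As a 10×30 matrix over Z this has rank 9, with invariant factors (1,1,1,1,1,1,1,1,1).

∂_2: C_2 → C_1 sends each 2-simplex [p,q,r] to [q,r] − [p,r] + [p,q]. For instance
  ∂STU = TU − SU + ST,
  ∂RTU = TU − RU + RT.
The 30×20 boundary matrix has rank 20 and Smith normal form diag(1,1,1,1,1,1,1,1,1,1,1,1,1,1,1,1,1,1,1,2).

From H_k ≅ ker(∂_k) / im(∂_{k+1}) we obtain:

  H_0: rank C_0 − rank ∂_1 = 10 − 9 = 1, and the invariant factors of ∂_1 are all 1, so H_0 ≅ Z.

(K is a triangulation of the Klein bottle.)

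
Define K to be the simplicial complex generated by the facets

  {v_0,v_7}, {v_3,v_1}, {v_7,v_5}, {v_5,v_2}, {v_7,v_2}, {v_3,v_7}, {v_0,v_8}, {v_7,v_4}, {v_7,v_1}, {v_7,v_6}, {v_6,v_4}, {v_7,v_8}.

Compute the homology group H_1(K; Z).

H_1 = Z^4.

Take the total order v_0 < v_1 < v_2 < v_3 < v_4 < v_5 < v_6 < v_7 < v_8 on the vertex set. Then K (dimension 1) consists of the simplices:

  0-simplices (9): [v_0], [v_1], [v_2], [v_3], [v_4], [v_5], [v_6], [v_7], [v_8]
  1-simplices (12): [v_0,v_7], [v_0,v_8], [v_1,v_3], [v_1,v_7], [v_2,v_5], [v_2,v_7], [v_3,v_7], [v_4,v_6], [v_4,v_7], [v_5,v_7], [v_6,v_7], [v_7,v_8]

Hence C_0 ≅ Z^9, C_1 ≅ Z^12.

∂_1: C_1 → C_0 is given by ∂[p,q] = [q] − [p]. For instance
  ∂[v_3,v_7] = [v_7] − [v_3].
The 9×12 boundary matrix has rank 8 and Smith normal form diag(1,1,1,1,1,1,1,1).

Computing H_k = (kernel of ∂_k) / (image of ∂_{k+1}):

  H_1: rank ker ∂_1 − rank ∂_2 = (12 − 8) − 0 = 4, and there is no ∂_2, so H_1 = Z^4.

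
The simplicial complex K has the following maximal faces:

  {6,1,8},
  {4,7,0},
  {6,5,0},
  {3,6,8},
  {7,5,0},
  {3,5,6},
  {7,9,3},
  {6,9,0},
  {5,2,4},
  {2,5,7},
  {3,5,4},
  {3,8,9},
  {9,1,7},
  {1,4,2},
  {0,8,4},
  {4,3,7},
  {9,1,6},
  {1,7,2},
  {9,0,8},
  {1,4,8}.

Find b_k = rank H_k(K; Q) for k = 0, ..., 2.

Fix the vertex order 0 < 1 < 2 < 3 < 4 < 5 < 6 < 7 < 8 < 9 and write every simplex with vertices in increasing order. Then dim K = 2 and the simplices of K are:

  0-simplices (10): [0], [1], [2], [3], [4], [5], [6], [7], [8], [9]
  1-simplices (30): (30 of them)
  2-simplices (20): (20 of them)

Hence C_0 ≅ Z^10, C_1 ≅ Z^30, C_2 ≅ Z^20.

The boundary map ∂_1: C_1 → C_0 is given by ∂[p,q] = [q] − [p]. For instance
  ∂[6,9] = [9] − [6].
As a 10×30 matrix over Z this has rank 9, with invariant factors (1,1,1,1,1,1,1,1,1).

Boundary ∂_2: C_2 → C_1 sends each 2-simplex [p,q,r] to [q,r] − [p,r] + [p,q]. For instance
  ∂[1,2,7] = [2,7] − [1,7] + [1,2],
  ∂[0,4,8] = [4,8] − [0,8] + [0,4].
As a 30×20 matrix over Z this has rank 20, with invariant factors (1,1,1,1,1,1,1,1,1,1,1,1,1,1,1,1,1,1,1,2).

Computing H_k = (kernel of ∂_k) / (image of ∂_{k+1}):

  H_0: rank C_0 − rank ∂_1 = 10 − 9 = 1, and the invariant factors of ∂_1 are all 1, so H_0 ≅ Z.
  H_1: rank ker ∂_1 − rank ∂_2 = (30 − 9) − 20 = 1, and ∂_2 has invariant factor 2 > 1, so H_1 ≅ Z ⊕ Z/2.
  H_2: rank ker ∂_2 − rank ∂_3 = (20 − 20) − 0 = 0, and there is no ∂_3, so H_2 ≅ 0.

As a check, the Euler characteristic is 10 − 30 + 20 = 0, which agrees with 1 − 1 + 0 = 0.
(K is a triangulation of the Klein bottle.)

Hence the Betti numbers are b_0 = 1, b_1 = 1, b_2 = 0.

b_0 = 1, b_1 = 1, b_2 = 0.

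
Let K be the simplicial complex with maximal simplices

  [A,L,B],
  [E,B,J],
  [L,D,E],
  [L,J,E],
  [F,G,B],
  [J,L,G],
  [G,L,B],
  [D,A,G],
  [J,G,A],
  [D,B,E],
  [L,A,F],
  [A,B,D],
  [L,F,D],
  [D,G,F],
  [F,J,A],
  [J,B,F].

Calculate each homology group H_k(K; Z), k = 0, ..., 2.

H_0 ≅ Z,  H_1 ≅ Z^2,  H_2 ≅ Z.

Order the vertices as A < B < D < E < F < G < J < L. Listing each simplex with vertices in this order, K has dimension 2 with simplices:

  0-simplices (8): A, B, D, E, F, G, J, L
  1-simplices (24): AB, AD, AF, AG, AJ, AL, BD, BE, BF, BG, BJ, BL, DE, DF, DG, DL, EJ, EL, FG, FJ, FL, GJ, GL, JL
  2-simplices (16): ABD, ABL, ADG, AFJ, AFL, AGJ, BDE, BEJ, BFG, BFJ, BGL, DEL, DFG, DFL, EJL, GJL

giving chain groups C_0 ≅ Z^8, C_1 ≅ Z^24, C_2 ≅ Z^16.

The boundary map ∂_1: C_1 → C_0 maps an edge to its endpoints' difference, ∂[p,q] = q − p. For instance
  ∂BF = F − B.
As a 8×24 matrix over Z this has rank 7, with invariant factors (1,1,1,1,1,1,1).

∂_2: C_2 → C_1 maps a triangle to the signed sum of its edges. For instance
  ∂AFL = FL − AL + AF,
  ∂DEL = EL − DL + DE.
As a 24×16 matrix over Z this has rank 15, with invariant factors (1,1,1,1,1,1,1,1,1,1,1,1,1,1,1).

Now H_k = ker ∂_k / im ∂_{k+1}, so:

  H_0: rank C_0 − rank ∂_1 = 8 − 7 = 1, and the invariant factors of ∂_1 are all 1, so H_0 ≅ Z.
  H_1: rank ker ∂_1 − rank ∂_2 = (24 − 7) − 15 = 2, and the invariant factors of ∂_2 are all 1, so H_1 ≅ Z^2.
  H_2: rank ker ∂_2 − rank ∂_3 = (16 − 15) − 0 = 1, and there is no ∂_3, so H_2 ≅ Z.

As a check, the Euler characteristic is 8 − 24 + 16 = 0, which agrees with 1 − 2 + 1 = 0.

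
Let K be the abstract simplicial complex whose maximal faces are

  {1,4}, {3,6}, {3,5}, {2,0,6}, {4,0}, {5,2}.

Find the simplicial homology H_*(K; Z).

We work with the vertex ordering 0 < 1 < 2 < 3 < 4 < 5 < 6. The simplices of K, each written with vertices in increasing order, are:

  0-simplices (7): [0], [1], [2], [3], [4], [5], [6]
  1-simplices (8): [0,2], [0,4], [0,6], [1,4], [2,5], [2,6], [3,5], [3,6]
  2-simplices (1): [0,2,6]

so the chain groups are C_0 ≅ Z^7, C_1 ≅ Z^8, C_2 ≅ Z^1.

Boundary ∂_1: C_1 → C_0 maps an edge to its endpoints' difference, ∂[p,q] = q − p. For instance
  ∂[2,6] = [6] − [2].
The resulting 7×8 matrix has rank 6, and its Smith normal form has invariant factors (1,1,1,1,1,1).

Boundary ∂_2: C_2 → C_1 acts by ∂[p,q,r] = [q,r] − [p,r] + [p,q]. For instance
  ∂[0,2,6] = [2,6] − [0,6] + [0,2].
As a 8×1 matrix over Z this has rank 1, with invariant factors (1).

Now H_k = ker ∂_k / im ∂_{k+1}, so:

  H_0: rank C_0 − rank ∂_1 = 7 − 6 = 1, and the invariant factors of ∂_1 are all 1, so H_0 ≅ Z.
  H_1: rank ker ∂_1 − rank ∂_2 = (8 − 6) − 1 = 1, and the invariant factors of ∂_2 are all 1, so H_1 ≅ Z.
  H_2: rank ker ∂_2 − rank ∂_3 = (1 − 1) − 0 = 0, and there is no ∂_3, so H_2 ≅ 0.

H_0 ≅ Z,  H_1 ≅ Z,  H_2 = 0.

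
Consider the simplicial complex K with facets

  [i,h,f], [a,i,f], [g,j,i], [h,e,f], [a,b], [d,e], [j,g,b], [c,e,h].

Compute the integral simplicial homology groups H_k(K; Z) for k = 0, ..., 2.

Fix the vertex order a < b < c < d < e < f < g < h < i < j and write every simplex with vertices in increasing order. Then dim K = 2 and the simplices of K are:

  0-simplices (10): a, b, c, d, e, f, g, h, i, j
  1-simplices (16): ab, af, ai, bg, bj, ce, ch, de, ef, eh, fh, fi, gi, gj, hi, ij
  2-simplices (6): afi, bgj, ceh, efh, fhi, gij

Hence C_0 ≅ Z^10, C_1 ≅ Z^16, C_2 ≅ Z^6.

∂_1: C_1 → C_0 sends each edge [p,q] (with p < q) to q − p.
This gives a 10×16 integer matrix of rank 9; reducing to Smith normal form yields diagonal entries (1,1,1,1,1,1,1,1,1).

∂_2: C_2 → C_1 acts by ∂[p,q,r] = [q,r] − [p,r] + [p,q]. For instance
  ∂gij = ij − gj + gi,
  ∂afi = fi − ai + af.
As a 16×6 matrix over Z this has rank 6, with invariant factors (1,1,1,1,1,1).

Reading off H_k = ker ∂_k / im ∂_{k+1}:

  H_0: rank C_0 − rank ∂_1 = 10 − 9 = 1, and the invariant factors of ∂_1 are all 1, so H_0 = Z.
  H_1: rank ker ∂_1 − rank ∂_2 = (16 − 9) − 6 = 1, and the invariant factors of ∂_2 are all 1, so H_1 = Z.
  H_2: rank ker ∂_2 − rank ∂_3 = (6 − 6) − 0 = 0, and there is no ∂_3, so H_2 = 0.

As a check, the Euler characteristic is 10 − 16 + 6 = 0, which agrees with 1 − 1 + 0 = 0.

H_0 ≅ Z,  H_1 ≅ Z,  H_2 = 0.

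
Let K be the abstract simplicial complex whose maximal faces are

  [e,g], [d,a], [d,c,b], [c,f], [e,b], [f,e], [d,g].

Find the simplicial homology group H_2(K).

H_2 ≅ 0.

Fix the vertex order a < b < c < d < e < f < g and write every simplex with vertices in increasing order. Then dim K = 2 and the simplices of K are:

  0-simplices (7): a, b, c, d, e, f, g
  1-simplices (9): ad, bc, bd, be, cd, cf, dg, ef, eg
  2-simplices (1): bcd

so the chain groups are C_0 ≅ Z^7, C_1 ≅ Z^9, C_2 ≅ Z^1.

The boundary map ∂_1: C_1 → C_0 is given by ∂[p,q] = [q] − [p].
The resulting 7×9 matrix has rank 6, and its Smith normal form has invariant factors (1,1,1,1,1,1).

Boundary ∂_2: C_2 → C_1 acts by ∂[p,q,r] = [q,r] − [p,r] + [p,q]. For instance
  ∂bcd = cd − bd + bc.
The resulting 9×1 matrix has rank 1, and its Smith normal form has invariant factors (1).

Computing H_k = (kernel of ∂_k) / (image of ∂_{k+1}):

  H_2: rank ker ∂_2 − rank ∂_3 = (1 − 1) − 0 = 0, and there is no ∂_3, so H_2 = 0.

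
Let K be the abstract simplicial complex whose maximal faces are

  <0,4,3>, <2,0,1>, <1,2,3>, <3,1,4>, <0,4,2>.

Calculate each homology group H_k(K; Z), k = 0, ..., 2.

H_0 = Z,  H_1 = Z,  H_2 = 0.

Fix the vertex order 0 < 1 < 2 < 3 < 4 and write every simplex with vertices in increasing order. Then dim K = 2 and the simplices of K are:

  0-simplices (5): [0], [1], [2], [3], [4]
  1-simplices (10): [0,1], [0,2], [0,3], [0,4], [1,2], [1,3], [1,4], [2,3], [2,4], [3,4]
  2-simplices (5): [0,1,2], [0,2,4], [0,3,4], [1,2,3], [1,3,4]

Hence C_0 ≅ Z^5, C_1 ≅ Z^10, C_2 ≅ Z^5.

The boundary map ∂_1: C_1 → C_0 maps an edge to its endpoints' difference, ∂[p,q] = q − p.
The resulting 5×10 matrix has rank 4, and its Smith normal form has invariant factors (1,1,1,1).

∂_2: C_2 → C_1 sends each 2-simplex [p,q,r] to [q,r] − [p,r] + [p,q]. For instance
  ∂[1,2,3] = [2,3] − [1,3] + [1,2],
  ∂[0,2,4] = [2,4] − [0,4] + [0,2].
The 10×5 boundary matrix has rank 5 and Smith normal form diag(1,1,1,1,1).

Reading off H_k = ker ∂_k / im ∂_{k+1}:

  H_0: rank C_0 − rank ∂_1 = 5 − 4 = 1, and the invariant factors of ∂_1 are all 1, so H_0 ≅ Z.
  H_1: rank ker ∂_1 − rank ∂_2 = (10 − 4) − 5 = 1, and the invariant factors of ∂_2 are all 1, so H_1 ≅ Z.
  H_2: rank ker ∂_2 − rank ∂_3 = (5 − 5) − 0 = 0, and there is no ∂_3, so H_2 ≅ 0.

As a check, the Euler characteristic is 5 − 10 + 5 = 0, which agrees with 1 − 1 + 0 = 0.
(K is a triangulation of the Möbius band.)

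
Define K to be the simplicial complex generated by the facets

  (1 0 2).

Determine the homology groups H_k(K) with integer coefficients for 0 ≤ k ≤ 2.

H_0 ≅ Z,  H_1 = 0,  H_2 = 0.

K has 3 vertices, 3 edges, 1 triangle.
rank ∂_0 = 0, rank ∂_1 = 2 ⇒ b_0 = 3 − 0 − 2 = 1; all invariant factors of ∂_1 are 1 so no torsion. So H_0 ≅ Z.
rank ∂_1 = 2, rank ∂_2 = 1 ⇒ b_1 = 3 − 2 − 1 = 0; all invariant factors of ∂_2 are 1 so no torsion. So H_1 ≅ 0.
rank ∂_2 = 1, rank ∂_3 = 0 ⇒ b_2 = 1 − 1 − 0 = 0. So H_2 ≅ 0.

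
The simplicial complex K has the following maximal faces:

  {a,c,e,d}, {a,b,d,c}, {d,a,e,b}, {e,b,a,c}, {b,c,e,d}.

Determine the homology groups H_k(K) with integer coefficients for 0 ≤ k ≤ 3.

Order the vertices as a < b < c < d < e. Listing each simplex with vertices in this order, K has dimension 3 with simplices:

  0-simplices (5): a, b, c, d, e
  1-simplices (10): ab, ac, ad, ae, bc, bd, be, cd, ce, de
  2-simplices (10): abc, abd, abe, acd, ace, ade, bcd, bce, bde, cde
  3-simplices (5): abcd, abce, abde, acde, bcde

Hence C_0 ≅ Z^5, C_1 ≅ Z^10, C_2 ≅ Z^10, C_3 ≅ Z^5.

Boundary ∂_1: C_1 → C_0 sends each edge [p,q] (with p < q) to q − p.
The 5×10 boundary matrix has rank 4 and Smith normal form diag(1,1,1,1).

Boundary ∂_2: C_2 → C_1 sends each 2-simplex [p,q,r] to [q,r] − [p,r] + [p,q]. For instance
  ∂acd = cd − ad + ac,
  ∂ade = de − ae + ad.
As a 10×10 matrix over Z this has rank 6, with invariant factors (1,1,1,1,1,1).

Boundary ∂_3: C_3 → C_2 sends each 3-simplex σ to the alternating sum Σ_i (−1)^i (σ with its i-th vertex removed). For instance
  ∂abde = bde − ade + abe − abd,
  ∂abcd = bcd − acd + abd − abc.
This gives a 10×5 integer matrix of rank 4; reducing to Smith normal form yields diagonal entries (1,1,1,1).

Reading off H_k = ker ∂_k / im ∂_{k+1}:

  H_0: rank C_0 − rank ∂_1 = 5 − 4 = 1, and the invariant factors of ∂_1 are all 1, so H_0 ≅ Z.
  H_1: rank ker ∂_1 − rank ∂_2 = (10 − 4) − 6 = 0, and the invariant factors of ∂_2 are all 1, so H_1 ≅ 0.
  H_2: rank ker ∂_2 − rank ∂_3 = (10 − 6) − 4 = 0, and the invariant factors of ∂_3 are all 1, so H_2 ≅ 0.
  H_3: rank ker ∂_3 − rank ∂_4 = (5 − 4) − 0 = 1, and there is no ∂_4, so H_3 ≅ Z.

As a check, the Euler characteristic is 5 − 10 + 10 − 5 = 0, which agrees with 1 − 0 + 0 − 1 = 0.
(K is a triangulation of the 3-sphere S^3.)

H_0 ≅ Z,  H_1 = 0,  H_2 = 0,  H_3 ≅ Z.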